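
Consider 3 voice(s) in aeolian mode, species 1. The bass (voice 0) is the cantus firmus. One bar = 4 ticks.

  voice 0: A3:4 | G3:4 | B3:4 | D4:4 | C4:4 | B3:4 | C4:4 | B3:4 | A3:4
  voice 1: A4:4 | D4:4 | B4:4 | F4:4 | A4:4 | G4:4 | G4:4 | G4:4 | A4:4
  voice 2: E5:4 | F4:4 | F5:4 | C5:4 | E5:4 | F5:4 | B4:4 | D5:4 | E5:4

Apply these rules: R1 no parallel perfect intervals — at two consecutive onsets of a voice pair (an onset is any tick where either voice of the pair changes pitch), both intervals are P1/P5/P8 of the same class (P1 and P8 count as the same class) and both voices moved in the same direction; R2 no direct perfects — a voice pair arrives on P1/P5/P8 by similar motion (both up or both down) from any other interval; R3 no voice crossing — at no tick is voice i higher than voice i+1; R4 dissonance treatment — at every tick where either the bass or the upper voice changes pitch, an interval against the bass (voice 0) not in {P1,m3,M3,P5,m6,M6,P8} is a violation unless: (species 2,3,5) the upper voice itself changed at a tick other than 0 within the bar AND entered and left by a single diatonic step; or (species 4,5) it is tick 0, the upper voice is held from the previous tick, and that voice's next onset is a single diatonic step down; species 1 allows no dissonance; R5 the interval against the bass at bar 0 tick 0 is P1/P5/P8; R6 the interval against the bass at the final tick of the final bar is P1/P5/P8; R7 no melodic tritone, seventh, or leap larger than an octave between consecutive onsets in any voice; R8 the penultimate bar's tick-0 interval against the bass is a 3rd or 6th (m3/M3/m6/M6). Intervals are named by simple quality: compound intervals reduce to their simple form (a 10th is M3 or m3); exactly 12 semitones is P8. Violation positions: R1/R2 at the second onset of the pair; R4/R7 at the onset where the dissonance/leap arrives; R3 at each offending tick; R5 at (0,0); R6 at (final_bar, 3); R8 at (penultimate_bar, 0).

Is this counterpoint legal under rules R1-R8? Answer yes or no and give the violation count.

No (13 violations)

bar 0: v0=A3 v1=A4 v2=E5 (P5)
bar 1: v0=G3 v1=D4 v2=F4 (m7)
bar 2: v0=B3 v1=B4 v2=F5 (TT)
bar 3: v0=D4 v1=F4 v2=C5 (m7)
bar 4: v0=C4 v1=A4 v2=E5 (M3)
bar 5: v0=B3 v1=G4 v2=F5 (TT)
bar 6: v0=C4 v1=G4 v2=B4 (M7)
bar 7: v0=B3 v1=G4 v2=D5 (m3)
bar 8: v0=A3 v1=A4 v2=E5 (P5)
  R2 @ bar1.0: A3/A4 P8 -> G3/D4 P5 similar
  R4 @ bar1.0: G3/F4 m7 untreated
  R7 @ bar1.0: E5->F4 leap 11st
  R2 @ bar2.0: G3/D4 P5 -> B3/B4 P8 similar
  R4 @ bar2.0: B3/F5 TT untreated
  R2 @ bar3.0: B4/F5 TT -> F4/C5 P5 similar
  R4 @ bar3.0: D4/C5 m7 untreated
  R7 @ bar3.0: B4->F4 leap 6st
  R1 @ bar4.0: F4/C5 P5 -> A4/E5 P5 similar
  R4 @ bar5.0: B3/F5 TT untreated
  R4 @ bar6.0: C4/B4 M7 untreated
  R7 @ bar6.0: F5->B4 leap 6st
  R1 @ bar8.0: G4/D5 P5 -> A4/E5 P5 similar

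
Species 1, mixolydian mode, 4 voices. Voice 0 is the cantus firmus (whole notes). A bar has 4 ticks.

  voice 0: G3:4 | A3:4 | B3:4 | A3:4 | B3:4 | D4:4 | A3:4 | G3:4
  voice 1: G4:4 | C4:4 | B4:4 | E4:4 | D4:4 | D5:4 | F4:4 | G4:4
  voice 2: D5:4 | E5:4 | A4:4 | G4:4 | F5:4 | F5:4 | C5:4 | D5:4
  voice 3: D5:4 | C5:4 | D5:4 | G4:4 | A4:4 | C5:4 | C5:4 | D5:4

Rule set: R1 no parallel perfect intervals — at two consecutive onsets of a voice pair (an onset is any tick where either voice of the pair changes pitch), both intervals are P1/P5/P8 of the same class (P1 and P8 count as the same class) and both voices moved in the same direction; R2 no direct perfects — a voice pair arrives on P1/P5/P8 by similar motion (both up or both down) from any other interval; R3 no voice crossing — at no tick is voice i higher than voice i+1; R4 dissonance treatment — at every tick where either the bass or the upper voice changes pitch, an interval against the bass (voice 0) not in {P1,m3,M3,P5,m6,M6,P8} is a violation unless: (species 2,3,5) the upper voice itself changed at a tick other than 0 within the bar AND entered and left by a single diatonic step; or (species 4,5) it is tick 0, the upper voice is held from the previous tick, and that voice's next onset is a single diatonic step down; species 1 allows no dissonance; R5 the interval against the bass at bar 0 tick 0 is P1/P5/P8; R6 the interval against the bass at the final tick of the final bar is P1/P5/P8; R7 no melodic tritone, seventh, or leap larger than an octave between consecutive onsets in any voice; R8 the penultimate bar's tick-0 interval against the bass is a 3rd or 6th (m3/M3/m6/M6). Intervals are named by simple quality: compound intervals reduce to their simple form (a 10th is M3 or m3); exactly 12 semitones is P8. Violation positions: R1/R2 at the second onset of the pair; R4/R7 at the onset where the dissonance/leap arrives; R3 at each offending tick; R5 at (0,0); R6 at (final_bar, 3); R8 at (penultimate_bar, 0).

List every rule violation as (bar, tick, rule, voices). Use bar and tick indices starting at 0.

(1, 0, R1, (0, 2))
(1, 0, R2, (1, 3))
(1, 0, R3, (2, 3))
(1, 1, R3, (2, 3))
(1, 2, R3, (2, 3))
(1, 3, R3, (2, 3))
(2, 0, R2, (0, 1))
(2, 0, R3, (1, 2))
(2, 0, R4, (0, 2))
(2, 0, R7, (1,))
(2, 1, R3, (1, 2))
(2, 2, R3, (1, 2))
(2, 3, R3, (1, 2))
(3, 0, R2, (0, 1))
(3, 0, R2, (2, 3))
(3, 0, R4, (0, 2))
(3, 0, R4, (0, 3))
(4, 0, R3, (2, 3))
(4, 0, R4, (0, 2))
(4, 0, R4, (0, 3))
(4, 0, R7, (2,))
(4, 1, R3, (2, 3))
(4, 2, R3, (2, 3))
(4, 3, R3, (2, 3))
(5, 0, R2, (0, 1))
(5, 0, R3, (2, 3))
(5, 0, R4, (0, 3))
(5, 1, R3, (2, 3))
(5, 2, R3, (2, 3))
(5, 3, R3, (2, 3))
(6, 0, R2, (1, 2))
(7, 0, R1, (1, 2))
(7, 0, R1, (1, 3))
(7, 0, R1, (2, 3))

bar 0: v0=G3 v1=G4 v2=D5 v3=D5 downbeat P5
bar 1: v0=A3 v1=C4 v2=E5 v3=C5 downbeat m3
bar 2: v0=B3 v1=B4 v2=A4 v3=D5 downbeat m3
bar 3: v0=A3 v1=E4 v2=G4 v3=G4 downbeat m7
bar 4: v0=B3 v1=D4 v2=F5 v3=A4 downbeat m7
bar 5: v0=D4 v1=D5 v2=F5 v3=C5 downbeat m7
bar 6: v0=A3 v1=F4 v2=C5 v3=C5 downbeat m3
bar 7: v0=G3 v1=G4 v2=D5 v3=D5 downbeat P5
  -> R1 @ bar 1 tick 0 v(0, 2): G3/D5 P5 -> A3/E5 P5 similar
  -> R2 @ bar 1 tick 0 v(1, 3): G4/D5 P5 -> C4/C5 P8 similar
  -> R3 @ bar 1 tick 0 v(2, 3): E5 above C5
  -> R3 @ bar 1 tick 1 v(2, 3): E5 above C5
  -> R3 @ bar 1 tick 2 v(2, 3): E5 above C5
  -> R3 @ bar 1 tick 3 v(2, 3): E5 above C5
  -> R2 @ bar 2 tick 0 v(0, 1): A3/C4 m3 -> B3/B4 P8 similar
  -> R3 @ bar 2 tick 0 v(1, 2): B4 above A4
  -> R4 @ bar 2 tick 0 v(0, 2): B3/A4 m7 untreated
  -> R7 @ bar 2 tick 0 v(1,): C4->B4 leap 11st
  -> R3 @ bar 2 tick 1 v(1, 2): B4 above A4
  -> R3 @ bar 2 tick 2 v(1, 2): B4 above A4
  -> R3 @ bar 2 tick 3 v(1, 2): B4 above A4
  -> R2 @ bar 3 tick 0 v(0, 1): B3/B4 P8 -> A3/E4 P5 similar
  -> R2 @ bar 3 tick 0 v(2, 3): A4/D5 P4 -> G4/G4 P1 similar
  -> R4 @ bar 3 tick 0 v(0, 2): A3/G4 m7 untreated
  -> R4 @ bar 3 tick 0 v(0, 3): A3/G4 m7 untreated
  -> R3 @ bar 4 tick 0 v(2, 3): F5 above A4
  -> R4 @ bar 4 tick 0 v(0, 2): B3/F5 TT untreated
  -> R4 @ bar 4 tick 0 v(0, 3): B3/A4 m7 untreated
  -> R7 @ bar 4 tick 0 v(2,): G4->F5 leap 10st
  -> R3 @ bar 4 tick 1 v(2, 3): F5 above A4
  -> R3 @ bar 4 tick 2 v(2, 3): F5 above A4
  -> R3 @ bar 4 tick 3 v(2, 3): F5 above A4
  -> R2 @ bar 5 tick 0 v(0, 1): B3/D4 m3 -> D4/D5 P8 similar
  -> R3 @ bar 5 tick 0 v(2, 3): F5 above C5
  -> R4 @ bar 5 tick 0 v(0, 3): D4/C5 m7 untreated
  -> R3 @ bar 5 tick 1 v(2, 3): F5 above C5
  -> R3 @ bar 5 tick 2 v(2, 3): F5 above C5
  -> R3 @ bar 5 tick 3 v(2, 3): F5 above C5
  -> R2 @ bar 6 tick 0 v(1, 2): D5/F5 m3 -> F4/C5 P5 similar
  -> R1 @ bar 7 tick 0 v(1, 2): F4/C5 P5 -> G4/D5 P5 similar
  -> R1 @ bar 7 tick 0 v(1, 3): F4/C5 P5 -> G4/D5 P5 similar
  -> R1 @ bar 7 tick 0 v(2, 3): C5/C5 P1 -> D5/D5 P1 similar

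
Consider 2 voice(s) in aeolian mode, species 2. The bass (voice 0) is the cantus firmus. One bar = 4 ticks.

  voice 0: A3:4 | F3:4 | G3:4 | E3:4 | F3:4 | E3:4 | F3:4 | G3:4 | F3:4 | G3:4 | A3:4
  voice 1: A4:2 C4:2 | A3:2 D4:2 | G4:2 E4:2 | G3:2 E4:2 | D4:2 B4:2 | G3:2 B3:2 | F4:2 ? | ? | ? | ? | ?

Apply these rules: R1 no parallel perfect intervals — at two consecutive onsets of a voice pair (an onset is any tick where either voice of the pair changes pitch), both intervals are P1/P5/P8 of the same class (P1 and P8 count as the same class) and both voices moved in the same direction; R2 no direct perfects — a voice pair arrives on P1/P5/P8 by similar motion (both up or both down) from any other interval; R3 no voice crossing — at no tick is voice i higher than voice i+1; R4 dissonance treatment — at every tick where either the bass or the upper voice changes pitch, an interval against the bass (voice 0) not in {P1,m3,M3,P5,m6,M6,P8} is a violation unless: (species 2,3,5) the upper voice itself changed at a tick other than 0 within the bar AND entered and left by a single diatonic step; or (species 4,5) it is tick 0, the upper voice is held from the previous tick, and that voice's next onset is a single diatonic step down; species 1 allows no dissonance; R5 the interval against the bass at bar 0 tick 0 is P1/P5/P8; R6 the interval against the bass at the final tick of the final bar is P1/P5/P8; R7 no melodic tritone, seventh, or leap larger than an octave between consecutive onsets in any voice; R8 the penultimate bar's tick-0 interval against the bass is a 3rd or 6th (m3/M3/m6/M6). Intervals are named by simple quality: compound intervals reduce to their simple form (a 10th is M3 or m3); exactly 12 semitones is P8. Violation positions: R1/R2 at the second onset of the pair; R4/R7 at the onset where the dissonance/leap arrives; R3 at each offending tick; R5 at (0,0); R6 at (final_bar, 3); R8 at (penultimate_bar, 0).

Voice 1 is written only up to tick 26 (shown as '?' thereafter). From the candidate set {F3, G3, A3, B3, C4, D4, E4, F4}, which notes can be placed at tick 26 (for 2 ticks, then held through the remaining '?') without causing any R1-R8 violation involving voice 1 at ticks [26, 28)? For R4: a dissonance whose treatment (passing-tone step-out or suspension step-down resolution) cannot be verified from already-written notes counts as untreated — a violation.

F3: legal
G3: violates R4,R7
A3: legal
B3: violates R4,R7
C4: legal
D4: legal
E4: violates R4
F4: legal

{A3, C4, D4, F3, F4}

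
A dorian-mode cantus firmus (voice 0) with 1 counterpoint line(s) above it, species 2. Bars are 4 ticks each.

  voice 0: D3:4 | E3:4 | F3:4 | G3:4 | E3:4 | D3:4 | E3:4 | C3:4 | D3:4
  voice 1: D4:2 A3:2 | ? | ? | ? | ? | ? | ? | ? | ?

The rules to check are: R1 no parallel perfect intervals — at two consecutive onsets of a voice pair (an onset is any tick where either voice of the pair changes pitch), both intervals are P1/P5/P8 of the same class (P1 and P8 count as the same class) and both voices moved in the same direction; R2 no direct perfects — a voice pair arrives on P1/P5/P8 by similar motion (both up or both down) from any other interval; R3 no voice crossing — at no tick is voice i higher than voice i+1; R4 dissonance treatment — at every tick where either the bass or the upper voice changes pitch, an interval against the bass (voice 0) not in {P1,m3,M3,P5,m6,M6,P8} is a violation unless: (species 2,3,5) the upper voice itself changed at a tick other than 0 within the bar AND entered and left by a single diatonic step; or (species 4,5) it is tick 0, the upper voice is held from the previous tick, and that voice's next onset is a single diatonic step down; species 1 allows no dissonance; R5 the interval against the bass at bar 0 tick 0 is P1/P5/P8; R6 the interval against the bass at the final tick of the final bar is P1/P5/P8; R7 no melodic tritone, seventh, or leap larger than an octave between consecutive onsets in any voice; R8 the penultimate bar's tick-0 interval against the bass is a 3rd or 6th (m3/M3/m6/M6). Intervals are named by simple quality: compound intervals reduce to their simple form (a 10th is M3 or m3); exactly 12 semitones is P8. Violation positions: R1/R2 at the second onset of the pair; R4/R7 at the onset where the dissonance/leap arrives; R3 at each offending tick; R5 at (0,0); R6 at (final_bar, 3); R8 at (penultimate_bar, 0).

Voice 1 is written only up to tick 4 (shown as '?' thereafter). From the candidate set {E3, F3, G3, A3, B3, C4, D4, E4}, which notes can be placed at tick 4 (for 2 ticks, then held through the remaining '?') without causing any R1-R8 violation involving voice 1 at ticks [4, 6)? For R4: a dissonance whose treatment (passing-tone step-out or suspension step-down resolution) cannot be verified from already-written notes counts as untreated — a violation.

E3: legal
F3: violates R4
G3: legal
A3: violates R4
B3: violates R1
C4: legal
D4: violates R4
E4: violates R2

{C4, E3, G3}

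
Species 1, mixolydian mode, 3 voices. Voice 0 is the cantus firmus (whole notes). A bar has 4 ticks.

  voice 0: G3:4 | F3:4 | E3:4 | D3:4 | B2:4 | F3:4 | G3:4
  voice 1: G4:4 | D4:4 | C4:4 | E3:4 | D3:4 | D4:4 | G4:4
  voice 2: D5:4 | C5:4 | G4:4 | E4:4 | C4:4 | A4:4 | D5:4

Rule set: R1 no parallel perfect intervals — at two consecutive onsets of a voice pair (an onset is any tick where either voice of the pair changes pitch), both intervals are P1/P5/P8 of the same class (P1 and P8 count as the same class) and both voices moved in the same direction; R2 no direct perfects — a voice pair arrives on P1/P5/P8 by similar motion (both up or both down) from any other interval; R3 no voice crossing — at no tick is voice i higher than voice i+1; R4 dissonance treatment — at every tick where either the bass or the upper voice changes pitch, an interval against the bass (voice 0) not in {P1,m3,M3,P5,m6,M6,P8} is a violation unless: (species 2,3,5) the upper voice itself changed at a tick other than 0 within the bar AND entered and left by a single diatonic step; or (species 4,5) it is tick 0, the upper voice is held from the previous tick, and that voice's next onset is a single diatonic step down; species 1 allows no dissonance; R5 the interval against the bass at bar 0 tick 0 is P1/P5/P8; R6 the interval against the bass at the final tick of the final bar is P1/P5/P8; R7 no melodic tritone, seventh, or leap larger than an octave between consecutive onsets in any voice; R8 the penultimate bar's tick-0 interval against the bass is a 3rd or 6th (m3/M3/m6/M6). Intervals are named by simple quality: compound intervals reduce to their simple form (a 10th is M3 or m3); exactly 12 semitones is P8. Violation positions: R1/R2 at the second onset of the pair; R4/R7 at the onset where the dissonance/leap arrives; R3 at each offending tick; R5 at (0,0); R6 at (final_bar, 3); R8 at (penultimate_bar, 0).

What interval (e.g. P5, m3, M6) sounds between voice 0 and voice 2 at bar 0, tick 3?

voice 0=G3 voice 2=D5 -> P5

P5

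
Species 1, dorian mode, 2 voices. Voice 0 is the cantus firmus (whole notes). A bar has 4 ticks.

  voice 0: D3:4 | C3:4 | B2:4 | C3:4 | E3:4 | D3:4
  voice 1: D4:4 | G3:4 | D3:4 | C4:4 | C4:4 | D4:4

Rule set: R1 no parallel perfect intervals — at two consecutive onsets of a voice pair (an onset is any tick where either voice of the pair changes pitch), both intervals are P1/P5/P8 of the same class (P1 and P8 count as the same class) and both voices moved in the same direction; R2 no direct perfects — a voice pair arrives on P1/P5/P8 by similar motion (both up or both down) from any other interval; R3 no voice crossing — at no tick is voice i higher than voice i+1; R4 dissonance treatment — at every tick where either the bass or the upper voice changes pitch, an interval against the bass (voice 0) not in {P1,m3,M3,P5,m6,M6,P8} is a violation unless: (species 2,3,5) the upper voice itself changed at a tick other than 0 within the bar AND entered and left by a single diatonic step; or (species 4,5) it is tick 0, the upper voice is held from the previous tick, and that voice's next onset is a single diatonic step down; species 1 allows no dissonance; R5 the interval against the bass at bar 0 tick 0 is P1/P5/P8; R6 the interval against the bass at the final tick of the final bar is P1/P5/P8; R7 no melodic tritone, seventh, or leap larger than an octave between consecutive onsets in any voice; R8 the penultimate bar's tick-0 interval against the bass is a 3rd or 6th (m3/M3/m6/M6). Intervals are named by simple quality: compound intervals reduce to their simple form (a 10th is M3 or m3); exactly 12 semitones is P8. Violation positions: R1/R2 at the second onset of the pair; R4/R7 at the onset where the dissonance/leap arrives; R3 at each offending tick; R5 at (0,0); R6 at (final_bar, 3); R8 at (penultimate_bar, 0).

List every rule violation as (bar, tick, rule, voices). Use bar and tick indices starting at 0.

(1, 0, R2, (0, 1))
(3, 0, R2, (0, 1))
(3, 0, R7, (1,))

bar 0: v0=D3 v1=D4 downbeat P8
bar 1: v0=C3 v1=G3 downbeat P5
bar 2: v0=B2 v1=D3 downbeat m3
bar 3: v0=C3 v1=C4 downbeat P8
bar 4: v0=E3 v1=C4 downbeat m6
bar 5: v0=D3 v1=D4 downbeat P8
  -> R2 @ bar 1 tick 0 v(0, 1): D3/D4 P8 -> C3/G3 P5 similar
  -> R2 @ bar 3 tick 0 v(0, 1): B2/D3 m3 -> C3/C4 P8 similar
  -> R7 @ bar 3 tick 0 v(1,): D3->C4 leap 10st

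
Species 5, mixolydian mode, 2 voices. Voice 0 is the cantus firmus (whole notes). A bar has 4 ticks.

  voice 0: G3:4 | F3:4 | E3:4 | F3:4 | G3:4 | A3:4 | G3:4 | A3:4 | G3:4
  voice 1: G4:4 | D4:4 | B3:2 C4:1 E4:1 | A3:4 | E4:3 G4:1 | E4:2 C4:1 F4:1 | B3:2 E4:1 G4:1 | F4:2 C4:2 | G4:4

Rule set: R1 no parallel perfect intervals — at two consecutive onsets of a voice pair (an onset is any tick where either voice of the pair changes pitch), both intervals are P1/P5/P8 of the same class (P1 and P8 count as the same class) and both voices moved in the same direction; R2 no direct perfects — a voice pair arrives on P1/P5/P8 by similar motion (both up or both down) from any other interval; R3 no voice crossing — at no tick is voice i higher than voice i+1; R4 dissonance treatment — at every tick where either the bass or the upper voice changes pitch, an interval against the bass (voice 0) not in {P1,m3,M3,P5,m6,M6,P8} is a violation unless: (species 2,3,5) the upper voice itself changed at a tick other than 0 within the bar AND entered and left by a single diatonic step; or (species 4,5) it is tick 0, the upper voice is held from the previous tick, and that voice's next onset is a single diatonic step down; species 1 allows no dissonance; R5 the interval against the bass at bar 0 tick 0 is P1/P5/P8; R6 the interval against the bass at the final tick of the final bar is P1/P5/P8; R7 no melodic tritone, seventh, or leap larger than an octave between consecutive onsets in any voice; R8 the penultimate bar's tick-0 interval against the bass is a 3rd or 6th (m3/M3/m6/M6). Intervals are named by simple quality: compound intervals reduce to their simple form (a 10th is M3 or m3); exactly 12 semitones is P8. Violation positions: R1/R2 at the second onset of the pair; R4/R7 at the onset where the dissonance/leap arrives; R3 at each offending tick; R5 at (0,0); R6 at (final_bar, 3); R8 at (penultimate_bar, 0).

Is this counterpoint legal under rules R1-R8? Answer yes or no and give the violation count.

bar 0: v0=G3 v1=G4 (P8)
bar 1: v0=F3 v1=D4 (M6)
bar 2: v0=E3 v1=B3 (P5)
bar 3: v0=F3 v1=A3 (M3)
bar 4: v0=G3 v1=E4 (M6)
bar 5: v0=A3 v1=E4 (P5)
bar 6: v0=G3 v1=B3 (M3)
bar 7: v0=A3 v1=F4 (m6)
bar 8: v0=G3 v1=G4 (P8)
  R2 @ bar2.0: F3/D4 M6 -> E3/B3 P5 similar
  R7 @ bar6.0: F4->B3 leap 6st

No (2 violations)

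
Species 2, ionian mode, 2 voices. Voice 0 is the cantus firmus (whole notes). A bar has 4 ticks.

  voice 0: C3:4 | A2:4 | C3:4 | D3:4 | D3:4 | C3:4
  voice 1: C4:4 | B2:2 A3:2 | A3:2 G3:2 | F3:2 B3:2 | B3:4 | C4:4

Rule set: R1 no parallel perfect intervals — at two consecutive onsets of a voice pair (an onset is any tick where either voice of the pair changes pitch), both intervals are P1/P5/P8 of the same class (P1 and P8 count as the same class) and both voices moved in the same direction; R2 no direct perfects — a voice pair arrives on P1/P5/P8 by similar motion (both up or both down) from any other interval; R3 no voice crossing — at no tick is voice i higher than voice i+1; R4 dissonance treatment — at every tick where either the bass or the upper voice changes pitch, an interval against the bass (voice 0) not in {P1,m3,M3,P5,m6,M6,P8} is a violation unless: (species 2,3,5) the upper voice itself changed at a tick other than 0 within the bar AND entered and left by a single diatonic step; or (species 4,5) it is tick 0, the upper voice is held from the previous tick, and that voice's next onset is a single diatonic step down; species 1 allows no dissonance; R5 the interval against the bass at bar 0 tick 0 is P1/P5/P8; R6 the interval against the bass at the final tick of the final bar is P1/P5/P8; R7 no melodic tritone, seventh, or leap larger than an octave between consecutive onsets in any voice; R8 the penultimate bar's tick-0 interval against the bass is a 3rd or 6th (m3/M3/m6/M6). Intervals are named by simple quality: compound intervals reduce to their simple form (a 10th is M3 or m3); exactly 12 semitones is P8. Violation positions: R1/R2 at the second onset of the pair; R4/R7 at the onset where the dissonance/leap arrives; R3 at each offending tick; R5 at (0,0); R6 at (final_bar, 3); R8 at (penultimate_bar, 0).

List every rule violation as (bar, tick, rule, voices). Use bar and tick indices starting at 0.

bar 0: v0=C3 v1=C4 downbeat P8
bar 1: v0=A2 v1=B2 downbeat M2
bar 2: v0=C3 v1=A3 downbeat M6
bar 3: v0=D3 v1=F3 downbeat m3
bar 4: v0=D3 v1=B3 downbeat M6
bar 5: v0=C3 v1=C4 downbeat P8
  -> R4 @ bar 1 tick 0 v(0, 1): A2/B2 M2 untreated
  -> R7 @ bar 1 tick 0 v(1,): C4->B2 leap 13st
  -> R7 @ bar 1 tick 2 v(1,): B2->A3 leap 10st
  -> R7 @ bar 3 tick 2 v(1,): F3->B3 leap 6st

(1, 0, R4, (0, 1))
(1, 0, R7, (1,))
(1, 2, R7, (1,))
(3, 2, R7, (1,))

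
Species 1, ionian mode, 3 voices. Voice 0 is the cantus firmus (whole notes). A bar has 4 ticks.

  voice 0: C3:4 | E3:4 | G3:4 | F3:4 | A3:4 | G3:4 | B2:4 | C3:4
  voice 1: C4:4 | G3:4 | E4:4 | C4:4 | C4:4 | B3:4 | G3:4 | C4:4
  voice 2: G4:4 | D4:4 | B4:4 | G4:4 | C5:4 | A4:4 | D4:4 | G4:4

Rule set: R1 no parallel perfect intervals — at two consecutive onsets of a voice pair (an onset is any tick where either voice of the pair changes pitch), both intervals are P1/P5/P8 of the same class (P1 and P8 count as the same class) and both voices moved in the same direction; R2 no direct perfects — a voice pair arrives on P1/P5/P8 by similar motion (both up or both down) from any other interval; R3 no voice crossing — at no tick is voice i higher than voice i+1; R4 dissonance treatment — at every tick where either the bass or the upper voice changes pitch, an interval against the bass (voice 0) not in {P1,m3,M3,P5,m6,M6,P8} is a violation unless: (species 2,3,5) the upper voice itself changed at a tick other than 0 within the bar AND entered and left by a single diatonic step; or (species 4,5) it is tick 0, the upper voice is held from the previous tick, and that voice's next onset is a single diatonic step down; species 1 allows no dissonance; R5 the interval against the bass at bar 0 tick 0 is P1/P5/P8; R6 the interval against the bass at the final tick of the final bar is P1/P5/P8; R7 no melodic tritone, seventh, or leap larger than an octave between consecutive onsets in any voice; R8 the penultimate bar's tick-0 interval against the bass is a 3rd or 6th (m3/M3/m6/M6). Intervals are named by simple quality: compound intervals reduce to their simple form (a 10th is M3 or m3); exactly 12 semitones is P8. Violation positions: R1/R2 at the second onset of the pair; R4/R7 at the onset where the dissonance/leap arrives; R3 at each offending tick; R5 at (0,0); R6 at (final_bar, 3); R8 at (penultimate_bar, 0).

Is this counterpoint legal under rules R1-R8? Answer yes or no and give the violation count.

No (11 violations)

bar 0: v0=C3 v1=C4 v2=G4 (P5)
bar 1: v0=E3 v1=G3 v2=D4 (m7)
bar 2: v0=G3 v1=E4 v2=B4 (M3)
bar 3: v0=F3 v1=C4 v2=G4 (M2)
bar 4: v0=A3 v1=C4 v2=C5 (m3)
bar 5: v0=G3 v1=B3 v2=A4 (M2)
bar 6: v0=B2 v1=G3 v2=D4 (m3)
bar 7: v0=C3 v1=C4 v2=G4 (P5)
  R1 @ bar1.0: C4/G4 P5 -> G3/D4 P5 similar
  R4 @ bar1.0: E3/D4 m7 untreated
  R1 @ bar2.0: G3/D4 P5 -> E4/B4 P5 similar
  R1 @ bar3.0: E4/B4 P5 -> C4/G4 P5 similar
  R2 @ bar3.0: G3/E4 M6 -> F3/C4 P5 similar
  R4 @ bar3.0: F3/G4 M2 untreated
  R4 @ bar5.0: G3/A4 M2 untreated
  R2 @ bar6.0: B3/A4 m7 -> G3/D4 P5 similar
  R1 @ bar7.0: G3/D4 P5 -> C4/G4 P5 similar
  R2 @ bar7.0: B2/G3 m6 -> C3/C4 P8 similar
  R2 @ bar7.0: B2/D4 m3 -> C3/G4 P5 similar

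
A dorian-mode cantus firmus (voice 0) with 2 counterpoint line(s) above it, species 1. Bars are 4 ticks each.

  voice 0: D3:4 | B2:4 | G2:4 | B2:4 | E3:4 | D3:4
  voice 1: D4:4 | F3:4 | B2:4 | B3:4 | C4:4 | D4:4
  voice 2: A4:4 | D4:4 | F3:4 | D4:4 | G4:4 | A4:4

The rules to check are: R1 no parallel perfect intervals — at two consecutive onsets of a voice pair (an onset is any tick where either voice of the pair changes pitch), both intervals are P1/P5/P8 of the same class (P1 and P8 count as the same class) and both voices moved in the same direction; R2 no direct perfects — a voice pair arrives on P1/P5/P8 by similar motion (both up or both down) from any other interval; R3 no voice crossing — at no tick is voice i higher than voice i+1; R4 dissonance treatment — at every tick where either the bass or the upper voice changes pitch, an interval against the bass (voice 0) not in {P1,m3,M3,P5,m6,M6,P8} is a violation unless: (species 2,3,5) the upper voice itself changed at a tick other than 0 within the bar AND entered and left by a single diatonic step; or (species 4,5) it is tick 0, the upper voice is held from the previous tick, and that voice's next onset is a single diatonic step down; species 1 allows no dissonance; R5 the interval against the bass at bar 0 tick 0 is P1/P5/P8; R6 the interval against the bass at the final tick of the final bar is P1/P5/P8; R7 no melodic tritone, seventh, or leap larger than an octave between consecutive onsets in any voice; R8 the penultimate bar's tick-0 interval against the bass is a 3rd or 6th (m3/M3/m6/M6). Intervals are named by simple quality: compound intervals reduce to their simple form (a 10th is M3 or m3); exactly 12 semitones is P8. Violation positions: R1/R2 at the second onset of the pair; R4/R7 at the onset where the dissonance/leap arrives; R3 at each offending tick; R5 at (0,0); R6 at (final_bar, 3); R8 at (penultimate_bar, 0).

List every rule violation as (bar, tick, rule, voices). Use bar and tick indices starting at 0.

bar 0: v0=D3 v1=D4 v2=A4 downbeat P5
bar 1: v0=B2 v1=F3 v2=D4 downbeat m3
bar 2: v0=G2 v1=B2 v2=F3 downbeat m7
bar 3: v0=B2 v1=B3 v2=D4 downbeat m3
bar 4: v0=E3 v1=C4 v2=G4 downbeat m3
bar 5: v0=D3 v1=D4 v2=A4 downbeat P5
  -> R4 @ bar 1 tick 0 v(0, 1): B2/F3 TT untreated
  -> R4 @ bar 2 tick 0 v(0, 2): G2/F3 m7 untreated
  -> R7 @ bar 2 tick 0 v(1,): F3->B2 leap 6st
  -> R2 @ bar 3 tick 0 v(0, 1): G2/B2 M3 -> B2/B3 P8 similar
  -> R2 @ bar 4 tick 0 v(1, 2): B3/D4 m3 -> C4/G4 P5 similar
  -> R1 @ bar 5 tick 0 v(1, 2): C4/G4 P5 -> D4/A4 P5 similar

(1, 0, R4, (0, 1))
(2, 0, R4, (0, 2))
(2, 0, R7, (1,))
(3, 0, R2, (0, 1))
(4, 0, R2, (1, 2))
(5, 0, R1, (1, 2))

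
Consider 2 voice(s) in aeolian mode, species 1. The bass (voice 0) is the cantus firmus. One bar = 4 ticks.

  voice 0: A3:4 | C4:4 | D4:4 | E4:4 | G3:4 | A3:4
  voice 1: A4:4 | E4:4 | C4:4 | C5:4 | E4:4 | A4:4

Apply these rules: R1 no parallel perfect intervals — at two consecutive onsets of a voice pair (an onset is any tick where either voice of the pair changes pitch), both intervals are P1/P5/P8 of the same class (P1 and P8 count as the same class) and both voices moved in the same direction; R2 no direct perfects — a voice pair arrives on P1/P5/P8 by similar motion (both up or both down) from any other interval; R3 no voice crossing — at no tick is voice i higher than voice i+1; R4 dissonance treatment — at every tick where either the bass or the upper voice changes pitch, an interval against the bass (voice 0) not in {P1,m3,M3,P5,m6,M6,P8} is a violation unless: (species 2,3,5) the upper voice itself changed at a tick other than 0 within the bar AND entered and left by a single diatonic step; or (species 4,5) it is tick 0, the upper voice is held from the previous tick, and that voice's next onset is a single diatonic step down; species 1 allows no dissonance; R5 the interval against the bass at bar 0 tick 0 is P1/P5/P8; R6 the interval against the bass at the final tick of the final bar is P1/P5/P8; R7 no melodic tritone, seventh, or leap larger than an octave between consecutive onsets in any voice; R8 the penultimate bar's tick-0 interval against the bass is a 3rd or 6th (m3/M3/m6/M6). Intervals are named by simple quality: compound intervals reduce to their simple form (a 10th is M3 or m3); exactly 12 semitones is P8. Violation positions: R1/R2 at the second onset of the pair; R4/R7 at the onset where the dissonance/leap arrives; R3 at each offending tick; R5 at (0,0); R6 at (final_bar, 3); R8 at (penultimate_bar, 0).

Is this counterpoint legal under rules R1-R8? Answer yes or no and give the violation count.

bar 0: v0=A3 v1=A4 (P8)
bar 1: v0=C4 v1=E4 (M3)
bar 2: v0=D4 v1=C4 (M2)
bar 3: v0=E4 v1=C5 (m6)
bar 4: v0=G3 v1=E4 (M6)
bar 5: v0=A3 v1=A4 (P8)
  R3 @ bar2.0: D4 above C4
  R4 @ bar2.0: D4/C4 M2 untreated
  R3 @ bar2.1: D4 above C4
  R3 @ bar2.2: D4 above C4
  R3 @ bar2.3: D4 above C4
  R2 @ bar5.0: G3/E4 M6 -> A3/A4 P8 similar

No (6 violations)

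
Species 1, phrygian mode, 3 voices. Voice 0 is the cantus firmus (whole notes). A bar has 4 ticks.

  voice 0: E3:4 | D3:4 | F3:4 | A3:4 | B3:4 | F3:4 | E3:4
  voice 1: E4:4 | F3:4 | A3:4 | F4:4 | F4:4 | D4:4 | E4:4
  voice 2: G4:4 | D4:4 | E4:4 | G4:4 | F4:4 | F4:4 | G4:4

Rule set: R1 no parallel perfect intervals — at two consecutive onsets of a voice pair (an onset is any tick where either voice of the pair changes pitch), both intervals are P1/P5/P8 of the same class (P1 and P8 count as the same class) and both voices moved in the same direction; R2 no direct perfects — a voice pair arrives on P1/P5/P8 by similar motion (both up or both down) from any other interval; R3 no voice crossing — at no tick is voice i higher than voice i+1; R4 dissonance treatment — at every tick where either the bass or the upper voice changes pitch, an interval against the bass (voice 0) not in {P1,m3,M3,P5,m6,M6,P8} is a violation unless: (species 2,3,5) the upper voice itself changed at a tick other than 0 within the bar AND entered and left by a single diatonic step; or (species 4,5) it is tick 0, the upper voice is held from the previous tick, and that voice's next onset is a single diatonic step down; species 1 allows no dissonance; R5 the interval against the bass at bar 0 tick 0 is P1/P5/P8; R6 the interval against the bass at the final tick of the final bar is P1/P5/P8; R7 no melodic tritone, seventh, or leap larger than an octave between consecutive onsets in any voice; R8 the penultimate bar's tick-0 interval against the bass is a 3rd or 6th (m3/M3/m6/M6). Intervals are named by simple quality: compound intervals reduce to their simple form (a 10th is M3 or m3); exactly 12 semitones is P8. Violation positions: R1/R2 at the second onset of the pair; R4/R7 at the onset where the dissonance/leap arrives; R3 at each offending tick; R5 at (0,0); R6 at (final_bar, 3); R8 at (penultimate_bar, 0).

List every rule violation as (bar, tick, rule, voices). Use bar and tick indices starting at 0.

bar 0: v0=E3 v1=E4 v2=G4 downbeat m3
bar 1: v0=D3 v1=F3 v2=D4 downbeat P8
bar 2: v0=F3 v1=A3 v2=E4 downbeat M7
bar 3: v0=A3 v1=F4 v2=G4 downbeat m7
bar 4: v0=B3 v1=F4 v2=F4 downbeat TT
bar 5: v0=F3 v1=D4 v2=F4 downbeat P8
bar 6: v0=E3 v1=E4 v2=G4 downbeat m3
  -> R5 @ bar 0 tick 0 v(0, 2): opens on m3
  -> R2 @ bar 1 tick 0 v(0, 2): E3/G4 m3 -> D3/D4 P8 similar
  -> R7 @ bar 1 tick 0 v(1,): E4->F3 leap 11st
  -> R2 @ bar 2 tick 0 v(1, 2): F3/D4 M6 -> A3/E4 P5 similar
  -> R4 @ bar 2 tick 0 v(0, 2): F3/E4 M7 untreated
  -> R4 @ bar 3 tick 0 v(0, 2): A3/G4 m7 untreated
  -> R4 @ bar 4 tick 0 v(0, 1): B3/F4 TT untreated
  -> R4 @ bar 4 tick 0 v(0, 2): B3/F4 TT untreated
  -> R7 @ bar 5 tick 0 v(0,): B3->F3 leap 6st
  -> R8 @ bar 5 tick 0 v(0, 2): penult P8 not 3rd/6th
  -> R6 @ bar 6 tick 3 v(0, 2): closes on m3

(0, 0, R5, (0, 2))
(1, 0, R2, (0, 2))
(1, 0, R7, (1,))
(2, 0, R2, (1, 2))
(2, 0, R4, (0, 2))
(3, 0, R4, (0, 2))
(4, 0, R4, (0, 1))
(4, 0, R4, (0, 2))
(5, 0, R7, (0,))
(5, 0, R8, (0, 2))
(6, 3, R6, (0, 2))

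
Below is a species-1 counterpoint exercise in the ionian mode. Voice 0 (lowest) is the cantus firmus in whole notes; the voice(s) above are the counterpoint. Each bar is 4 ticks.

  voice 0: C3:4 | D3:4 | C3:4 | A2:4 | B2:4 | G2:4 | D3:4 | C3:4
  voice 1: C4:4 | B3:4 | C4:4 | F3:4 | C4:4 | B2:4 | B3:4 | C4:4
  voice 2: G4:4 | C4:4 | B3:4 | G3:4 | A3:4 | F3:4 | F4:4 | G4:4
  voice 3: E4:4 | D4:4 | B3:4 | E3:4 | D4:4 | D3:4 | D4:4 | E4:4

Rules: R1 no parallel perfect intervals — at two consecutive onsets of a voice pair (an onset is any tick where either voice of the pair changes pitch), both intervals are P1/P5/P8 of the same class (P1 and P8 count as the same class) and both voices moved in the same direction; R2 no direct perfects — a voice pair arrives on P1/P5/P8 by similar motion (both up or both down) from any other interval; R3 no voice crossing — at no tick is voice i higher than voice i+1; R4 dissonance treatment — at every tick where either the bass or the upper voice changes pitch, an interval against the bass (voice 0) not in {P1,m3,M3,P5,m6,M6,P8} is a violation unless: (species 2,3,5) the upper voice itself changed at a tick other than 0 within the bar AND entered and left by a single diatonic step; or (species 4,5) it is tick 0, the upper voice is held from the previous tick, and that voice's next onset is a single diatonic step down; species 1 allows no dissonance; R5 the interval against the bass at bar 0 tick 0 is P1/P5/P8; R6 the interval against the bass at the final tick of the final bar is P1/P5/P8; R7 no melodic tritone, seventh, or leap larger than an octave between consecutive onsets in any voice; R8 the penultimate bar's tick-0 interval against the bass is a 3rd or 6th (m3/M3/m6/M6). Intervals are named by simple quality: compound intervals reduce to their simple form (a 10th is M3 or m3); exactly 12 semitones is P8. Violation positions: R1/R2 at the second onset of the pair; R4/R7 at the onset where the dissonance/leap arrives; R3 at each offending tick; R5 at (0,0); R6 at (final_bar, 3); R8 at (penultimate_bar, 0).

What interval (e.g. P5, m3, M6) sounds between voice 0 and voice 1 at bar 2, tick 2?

P8

voice 0=C3 voice 1=C4 -> P8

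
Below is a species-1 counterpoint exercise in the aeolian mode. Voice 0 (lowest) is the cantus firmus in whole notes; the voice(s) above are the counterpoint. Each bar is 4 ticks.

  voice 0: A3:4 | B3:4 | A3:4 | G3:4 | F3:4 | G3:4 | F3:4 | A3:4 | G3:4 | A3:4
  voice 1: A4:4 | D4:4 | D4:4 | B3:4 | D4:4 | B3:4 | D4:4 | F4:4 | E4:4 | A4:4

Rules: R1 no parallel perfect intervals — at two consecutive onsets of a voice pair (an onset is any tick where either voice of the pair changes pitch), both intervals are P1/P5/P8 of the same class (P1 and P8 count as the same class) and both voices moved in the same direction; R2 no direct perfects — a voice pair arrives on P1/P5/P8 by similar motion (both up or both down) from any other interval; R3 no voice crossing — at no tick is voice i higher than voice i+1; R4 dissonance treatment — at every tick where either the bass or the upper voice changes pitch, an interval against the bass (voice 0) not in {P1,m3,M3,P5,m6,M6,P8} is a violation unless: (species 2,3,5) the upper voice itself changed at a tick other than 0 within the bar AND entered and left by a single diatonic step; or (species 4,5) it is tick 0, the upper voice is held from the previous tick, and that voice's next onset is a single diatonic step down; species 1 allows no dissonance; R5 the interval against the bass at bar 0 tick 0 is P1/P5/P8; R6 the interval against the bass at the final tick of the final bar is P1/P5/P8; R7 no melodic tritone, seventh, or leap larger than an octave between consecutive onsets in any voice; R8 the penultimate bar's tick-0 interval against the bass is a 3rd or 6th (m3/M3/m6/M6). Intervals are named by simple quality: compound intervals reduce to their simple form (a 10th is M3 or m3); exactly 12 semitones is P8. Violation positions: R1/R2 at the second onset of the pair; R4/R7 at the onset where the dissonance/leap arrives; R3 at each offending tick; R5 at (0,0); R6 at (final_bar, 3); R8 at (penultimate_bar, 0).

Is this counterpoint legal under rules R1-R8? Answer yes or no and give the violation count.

No (2 violations)

bar 0: v0=A3 v1=A4 (P8)
bar 1: v0=B3 v1=D4 (m3)
bar 2: v0=A3 v1=D4 (P4)
bar 3: v0=G3 v1=B3 (M3)
bar 4: v0=F3 v1=D4 (M6)
bar 5: v0=G3 v1=B3 (M3)
bar 6: v0=F3 v1=D4 (M6)
bar 7: v0=A3 v1=F4 (m6)
bar 8: v0=G3 v1=E4 (M6)
bar 9: v0=A3 v1=A4 (P8)
  R4 @ bar2.0: A3/D4 P4 untreated
  R2 @ bar9.0: G3/E4 M6 -> A3/A4 P8 similar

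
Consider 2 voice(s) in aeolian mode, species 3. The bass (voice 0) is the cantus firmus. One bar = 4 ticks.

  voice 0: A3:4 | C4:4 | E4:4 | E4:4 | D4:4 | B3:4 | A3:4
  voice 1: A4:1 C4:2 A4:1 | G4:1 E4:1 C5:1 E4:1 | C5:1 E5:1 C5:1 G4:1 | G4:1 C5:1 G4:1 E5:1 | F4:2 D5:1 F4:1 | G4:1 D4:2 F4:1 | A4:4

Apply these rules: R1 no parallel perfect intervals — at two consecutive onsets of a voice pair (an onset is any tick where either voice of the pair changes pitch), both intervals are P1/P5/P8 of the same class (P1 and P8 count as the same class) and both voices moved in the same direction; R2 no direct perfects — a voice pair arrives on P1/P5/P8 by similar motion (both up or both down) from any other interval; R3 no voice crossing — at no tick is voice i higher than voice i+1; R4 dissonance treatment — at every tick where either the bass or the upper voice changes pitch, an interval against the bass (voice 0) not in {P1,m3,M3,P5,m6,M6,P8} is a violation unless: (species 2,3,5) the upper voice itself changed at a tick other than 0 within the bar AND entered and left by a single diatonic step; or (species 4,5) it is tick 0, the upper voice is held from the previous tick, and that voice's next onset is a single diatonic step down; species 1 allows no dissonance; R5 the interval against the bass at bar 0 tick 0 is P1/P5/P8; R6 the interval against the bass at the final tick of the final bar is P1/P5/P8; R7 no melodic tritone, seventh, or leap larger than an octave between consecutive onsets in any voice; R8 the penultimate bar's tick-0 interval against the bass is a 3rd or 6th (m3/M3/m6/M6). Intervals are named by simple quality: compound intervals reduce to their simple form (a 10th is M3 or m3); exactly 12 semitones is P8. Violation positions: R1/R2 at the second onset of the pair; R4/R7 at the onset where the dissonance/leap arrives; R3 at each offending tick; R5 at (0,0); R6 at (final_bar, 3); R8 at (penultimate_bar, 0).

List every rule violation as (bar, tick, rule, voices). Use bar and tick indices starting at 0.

bar 0: v0=A3 v1=A4 downbeat P8
bar 1: v0=C4 v1=G4 downbeat P5
bar 2: v0=E4 v1=C5 downbeat m6
bar 3: v0=E4 v1=G4 downbeat m3
bar 4: v0=D4 v1=F4 downbeat m3
bar 5: v0=B3 v1=G4 downbeat m6
bar 6: v0=A3 v1=A4 downbeat P8
  -> R7 @ bar 4 tick 0 v(1,): E5->F4 leap 11st
  -> R4 @ bar 5 tick 3 v(0, 1): B3/F4 TT untreated

(4, 0, R7, (1,))
(5, 3, R4, (0, 1))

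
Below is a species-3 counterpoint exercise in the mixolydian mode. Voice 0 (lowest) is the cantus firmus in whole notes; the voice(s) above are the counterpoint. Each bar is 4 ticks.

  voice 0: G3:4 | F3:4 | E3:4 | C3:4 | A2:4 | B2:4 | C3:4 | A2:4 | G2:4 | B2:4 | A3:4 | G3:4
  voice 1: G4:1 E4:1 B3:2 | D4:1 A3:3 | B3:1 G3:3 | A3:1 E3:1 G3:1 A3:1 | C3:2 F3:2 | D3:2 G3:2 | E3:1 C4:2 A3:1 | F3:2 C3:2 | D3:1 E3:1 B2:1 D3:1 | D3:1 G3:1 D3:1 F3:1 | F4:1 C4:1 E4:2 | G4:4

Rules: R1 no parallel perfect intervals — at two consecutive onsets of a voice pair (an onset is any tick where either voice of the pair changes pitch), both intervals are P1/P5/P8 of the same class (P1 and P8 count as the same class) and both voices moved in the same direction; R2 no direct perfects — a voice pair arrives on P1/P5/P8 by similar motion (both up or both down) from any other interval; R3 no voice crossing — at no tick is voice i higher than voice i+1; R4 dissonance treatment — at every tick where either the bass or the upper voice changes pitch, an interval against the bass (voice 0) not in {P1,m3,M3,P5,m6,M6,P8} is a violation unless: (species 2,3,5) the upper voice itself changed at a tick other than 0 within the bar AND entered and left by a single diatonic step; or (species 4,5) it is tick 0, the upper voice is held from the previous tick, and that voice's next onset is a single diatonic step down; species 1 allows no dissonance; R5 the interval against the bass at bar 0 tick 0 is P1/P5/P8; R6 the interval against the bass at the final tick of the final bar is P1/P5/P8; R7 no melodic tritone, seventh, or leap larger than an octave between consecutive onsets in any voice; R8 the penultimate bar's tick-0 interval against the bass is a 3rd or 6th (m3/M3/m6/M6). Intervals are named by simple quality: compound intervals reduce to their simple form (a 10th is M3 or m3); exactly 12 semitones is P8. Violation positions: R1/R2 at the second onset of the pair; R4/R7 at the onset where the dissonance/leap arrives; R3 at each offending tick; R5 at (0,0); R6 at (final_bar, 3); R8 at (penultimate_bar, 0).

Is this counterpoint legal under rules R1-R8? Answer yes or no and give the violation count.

bar 0: v0=G3 v1=G4 (P8)
bar 1: v0=F3 v1=D4 (M6)
bar 2: v0=E3 v1=B3 (P5)
bar 3: v0=C3 v1=A3 (M6)
bar 4: v0=A2 v1=C3 (m3)
bar 5: v0=B2 v1=D3 (m3)
bar 6: v0=C3 v1=E3 (M3)
bar 7: v0=A2 v1=F3 (m6)
bar 8: v0=G2 v1=D3 (P5)
bar 9: v0=B2 v1=D3 (m3)
bar 10: v0=A3 v1=F4 (m6)
bar 11: v0=G3 v1=G4 (P8)
  R4 @ bar9.3: B2/F3 TT untreated
  R7 @ bar10.0: B2->A3 leap 10st

No (2 violations)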